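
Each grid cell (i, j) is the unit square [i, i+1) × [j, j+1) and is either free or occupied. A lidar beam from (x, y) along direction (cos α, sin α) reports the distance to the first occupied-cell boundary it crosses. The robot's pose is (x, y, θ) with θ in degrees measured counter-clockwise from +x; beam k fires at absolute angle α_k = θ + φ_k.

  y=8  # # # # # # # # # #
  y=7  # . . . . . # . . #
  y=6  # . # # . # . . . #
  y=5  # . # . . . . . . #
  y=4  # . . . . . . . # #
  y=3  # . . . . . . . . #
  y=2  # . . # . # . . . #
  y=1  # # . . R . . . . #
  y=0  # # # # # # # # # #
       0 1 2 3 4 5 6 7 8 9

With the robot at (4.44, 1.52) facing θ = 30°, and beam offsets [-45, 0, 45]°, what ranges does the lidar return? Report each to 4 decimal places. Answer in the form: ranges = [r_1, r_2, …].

ranges = [2.0091, 0.9600, 4.6380]

beam 1: φ=-45°, α=345°
  direction (0.9659, -0.2588); cell (4,1); t to first gridline: x 0.5798, y 2.0091 (then +1.0353 / +3.8637)
    (5,1) via x @ 0.5798
    (6,1) via x @ 1.6150
    (6,0) via y @ 2.0091  # hit
  → r_1 = 2.0091
beam 2: φ=0°, α=30°
  direction (0.8660, 0.5000); cell (4,1); t to first gridline: x 0.6466, y 0.9600 (then +1.1547 / +2.0000)
    (5,1) via x @ 0.6466
    (5,2) via y @ 0.9600  # hit
  → r_2 = 0.9600
beam 3: φ=45°, α=75°
  direction (0.2588, 0.9659); cell (4,1); t to first gridline: x 2.1637, y 0.4969 (then +3.8637 / +1.0353)
    (4,2) via y @ 0.4969
    (4,3) via y @ 1.5322
    (5,3) via x @ 2.1637
    (5,4) via y @ 2.5675
    (5,5) via y @ 3.6028
    (5,6) via y @ 4.6380  # hit
  → r_3 = 4.6380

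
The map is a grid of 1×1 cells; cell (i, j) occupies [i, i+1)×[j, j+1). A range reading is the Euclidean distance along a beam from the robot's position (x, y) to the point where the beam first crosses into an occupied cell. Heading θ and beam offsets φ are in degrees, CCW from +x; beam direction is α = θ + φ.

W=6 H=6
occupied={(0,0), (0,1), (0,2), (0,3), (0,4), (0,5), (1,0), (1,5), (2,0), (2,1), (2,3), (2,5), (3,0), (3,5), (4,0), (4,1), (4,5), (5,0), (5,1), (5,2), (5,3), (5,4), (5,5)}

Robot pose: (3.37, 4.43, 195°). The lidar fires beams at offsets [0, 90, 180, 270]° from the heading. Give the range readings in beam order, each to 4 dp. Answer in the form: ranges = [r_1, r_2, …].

ranges = [2.4536, 2.5157, 1.6875, 0.5901]

beam 1: φ=0°, α=195°
  dir = (cos 195°, sin 195°) = (-0.9659, -0.2588); from cell (3,4)
  next x-line at t=0.3831, next y-line at t=1.6614; Δt_x=1.0353, Δt_y=3.8637
    x: enter (2,4) at t=0.3831
    x: enter (1,4) at t=1.4183
    y: enter (1,3) at t=1.6614
    x: enter (0,3) at t=2.4536 ← occupied
  → r_1 = 2.4536
beam 2: φ=90°, α=285°
  dir = (cos 285°, sin 285°) = (0.2588, -0.9659); from cell (3,4)
  next x-line at t=2.4341, next y-line at t=0.4452; Δt_x=3.8637, Δt_y=1.0353
    y: enter (3,3) at t=0.4452
    y: enter (3,2) at t=1.4804
    x: enter (4,2) at t=2.4341
    y: enter (4,1) at t=2.5157 ← occupied
  → r_2 = 2.5157
beam 3: φ=180°, α=15°
  dir = (cos 15°, sin 15°) = (0.9659, 0.2588); from cell (3,4)
  next x-line at t=0.6522, next y-line at t=2.2023; Δt_x=1.0353, Δt_y=3.8637
    x: enter (4,4) at t=0.6522
    x: enter (5,4) at t=1.6875 ← occupied
  → r_3 = 1.6875
beam 4: φ=270°, α=105°
  dir = (cos 105°, sin 105°) = (-0.2588, 0.9659); from cell (3,4)
  next x-line at t=1.4296, next y-line at t=0.5901; Δt_x=3.8637, Δt_y=1.0353
    y: enter (3,5) at t=0.5901 ← occupied
  → r_4 = 0.5901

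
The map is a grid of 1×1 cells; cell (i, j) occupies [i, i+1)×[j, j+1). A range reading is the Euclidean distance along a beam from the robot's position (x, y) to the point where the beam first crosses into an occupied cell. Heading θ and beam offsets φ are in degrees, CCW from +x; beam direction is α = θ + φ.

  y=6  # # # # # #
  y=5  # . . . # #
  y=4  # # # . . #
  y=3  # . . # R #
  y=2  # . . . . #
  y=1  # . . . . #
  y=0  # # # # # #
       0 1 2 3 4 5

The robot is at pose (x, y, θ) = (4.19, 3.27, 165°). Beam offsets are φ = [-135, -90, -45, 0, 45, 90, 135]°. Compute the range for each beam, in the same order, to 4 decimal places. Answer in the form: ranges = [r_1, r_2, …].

ranges = [0.9353, 1.7910, 0.3800, 0.1967, 0.2194, 2.3501, 1.6200]

beam 1: φ=-135°, α=30°
  cosα=0.8660 sinα=0.5000 | (4,3) | tMaxX 0.9353 tMaxY 1.4600 | tΔX 1.1547 tΔY 2.0000
    t=0.9353 [x] (5,3) — stop
  → r_1 = 0.9353
beam 2: φ=-90°, α=75°
  cosα=0.2588 sinα=0.9659 | (4,3) | tMaxX 3.1296 tMaxY 0.7558 | tΔX 3.8637 tΔY 1.0353
    t=0.7558 [y] (4,4)
    t=1.7910 [y] (4,5) — stop
  → r_2 = 1.7910
beam 3: φ=-45°, α=120°
  cosα=-0.5000 sinα=0.8660 | (4,3) | tMaxX 0.3800 tMaxY 0.8429 | tΔX 2.0000 tΔY 1.1547
    t=0.3800 [x] (3,3) — stop
  → r_3 = 0.3800
beam 4: φ=0°, α=165°
  cosα=-0.9659 sinα=0.2588 | (4,3) | tMaxX 0.1967 tMaxY 2.8205 | tΔX 1.0353 tΔY 3.8637
    t=0.1967 [x] (3,3) — stop
  → r_4 = 0.1967
beam 5: φ=45°, α=210°
  cosα=-0.8660 sinα=-0.5000 | (4,3) | tMaxX 0.2194 tMaxY 0.5400 | tΔX 1.1547 tΔY 2.0000
    t=0.2194 [x] (3,3) — stop
  → r_5 = 0.2194
beam 6: φ=90°, α=255°
  cosα=-0.2588 sinα=-0.9659 | (4,3) | tMaxX 0.7341 tMaxY 0.2795 | tΔX 3.8637 tΔY 1.0353
    t=0.2795 [y] (4,2)
    t=0.7341 [x] (3,2)
    t=1.3148 [y] (3,1)
    t=2.3501 [y] (3,0) — stop
  → r_6 = 2.3501
beam 7: φ=135°, α=300°
  cosα=0.5000 sinα=-0.8660 | (4,3) | tMaxX 1.6200 tMaxY 0.3118 | tΔX 2.0000 tΔY 1.1547
    t=0.3118 [y] (4,2)
    t=1.4665 [y] (4,1)
    t=1.6200 [x] (5,1) — stop
  → r_7 = 1.6200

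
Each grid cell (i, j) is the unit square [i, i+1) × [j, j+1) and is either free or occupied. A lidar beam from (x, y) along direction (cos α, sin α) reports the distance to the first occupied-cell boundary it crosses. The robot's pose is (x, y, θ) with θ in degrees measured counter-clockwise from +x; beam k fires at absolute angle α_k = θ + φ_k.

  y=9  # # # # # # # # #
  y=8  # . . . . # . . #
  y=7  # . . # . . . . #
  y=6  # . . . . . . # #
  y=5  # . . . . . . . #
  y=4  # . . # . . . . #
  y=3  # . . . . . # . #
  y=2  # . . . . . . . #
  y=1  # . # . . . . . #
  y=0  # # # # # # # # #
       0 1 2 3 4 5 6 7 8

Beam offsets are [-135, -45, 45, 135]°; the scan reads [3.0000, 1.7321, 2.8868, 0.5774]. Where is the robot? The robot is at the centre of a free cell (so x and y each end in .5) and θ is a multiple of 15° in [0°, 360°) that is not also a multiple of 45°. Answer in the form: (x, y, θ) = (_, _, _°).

(x, y, θ) = (5.5, 3.5, 195°)

The pose lattice has 50·16 = 800 candidates. Test each by forward raycasting.
  (3.5, 1.5, 330°): beam 1 = 0.5176 ≠ 3.0000 ✗
  (1.5, 6.5, 150°): beam 1 = 1.9319 ≠ 3.0000 ✗
  (4.5, 4.5, 195°): beam 1 = 5.1962 ≠ 3.0000 ✗
  …
  (5.5, 3.5, 195°): r_1=3.0000, r_2=1.7321, r_3=2.8868, r_4=0.5774 — all match ✓
No second candidate reproduces the full scan.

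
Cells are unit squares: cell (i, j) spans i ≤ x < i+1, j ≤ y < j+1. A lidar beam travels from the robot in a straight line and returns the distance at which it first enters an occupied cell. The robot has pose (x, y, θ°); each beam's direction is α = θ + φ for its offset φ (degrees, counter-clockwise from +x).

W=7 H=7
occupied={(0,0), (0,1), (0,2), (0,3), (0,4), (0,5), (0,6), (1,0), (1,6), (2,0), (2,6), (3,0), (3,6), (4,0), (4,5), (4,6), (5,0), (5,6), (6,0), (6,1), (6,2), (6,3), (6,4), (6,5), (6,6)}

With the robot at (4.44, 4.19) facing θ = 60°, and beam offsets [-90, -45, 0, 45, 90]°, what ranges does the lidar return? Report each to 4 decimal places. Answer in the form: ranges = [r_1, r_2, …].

beam 1: φ=-90°, α=330°
  d=(0.8660,-0.5000)  start (4,4)  tX=0.6466 tY=0.3800  stride 1/|dx|=1.1547 1/|dy|=2.0000
    cross y-line → (4,3), t=0.3800
    cross x-line → (5,3), t=0.6466
    cross x-line → (6,3), t=1.8013 (wall)
  → r_1 = 1.8013
beam 2: φ=-45°, α=15°
  d=(0.9659,0.2588)  start (4,4)  tX=0.5798 tY=3.1296  stride 1/|dx|=1.0353 1/|dy|=3.8637
    cross x-line → (5,4), t=0.5798
    cross x-line → (6,4), t=1.6150 (wall)
  → r_2 = 1.6150
beam 3: φ=0°, α=60°
  d=(0.5000,0.8660)  start (4,4)  tX=1.1200 tY=0.9353  stride 1/|dx|=2.0000 1/|dy|=1.1547
    cross y-line → (4,5), t=0.9353 (wall)
  → r_3 = 0.9353
beam 4: φ=45°, α=105°
  d=(-0.2588,0.9659)  start (4,4)  tX=1.7000 tY=0.8386  stride 1/|dx|=3.8637 1/|dy|=1.0353
    cross y-line → (4,5), t=0.8386 (wall)
  → r_4 = 0.8386
beam 5: φ=90°, α=150°
  d=(-0.8660,0.5000)  start (4,4)  tX=0.5081 tY=1.6200  stride 1/|dx|=1.1547 1/|dy|=2.0000
    cross x-line → (3,4), t=0.5081
    cross y-line → (3,5), t=1.6200
    cross x-line → (2,5), t=1.6628
    cross x-line → (1,5), t=2.8175
    cross y-line → (1,6), t=3.6200 (wall)
  → r_5 = 3.6200

ranges = [1.8013, 1.6150, 0.9353, 0.8386, 3.6200]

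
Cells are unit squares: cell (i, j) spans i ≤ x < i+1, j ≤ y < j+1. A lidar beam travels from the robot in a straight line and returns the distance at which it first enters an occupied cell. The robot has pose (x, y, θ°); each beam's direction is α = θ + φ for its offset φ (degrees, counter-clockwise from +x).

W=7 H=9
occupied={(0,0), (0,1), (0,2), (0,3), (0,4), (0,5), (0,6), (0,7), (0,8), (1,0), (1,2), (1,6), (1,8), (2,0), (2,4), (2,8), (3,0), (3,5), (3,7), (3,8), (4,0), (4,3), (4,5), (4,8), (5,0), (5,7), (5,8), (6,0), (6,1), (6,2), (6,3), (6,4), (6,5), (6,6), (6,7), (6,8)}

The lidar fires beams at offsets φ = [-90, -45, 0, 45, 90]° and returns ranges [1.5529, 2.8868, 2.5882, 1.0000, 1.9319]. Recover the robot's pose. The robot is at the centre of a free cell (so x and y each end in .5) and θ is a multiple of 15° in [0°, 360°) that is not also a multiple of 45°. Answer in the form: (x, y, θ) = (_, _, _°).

(x, y, θ) = (3.5, 2.5, 15°)

Candidates: 27 free-cell centres × 16 headings = 432 poses. Raycast each; keep the one whose scan matches to 4 dp.
  (4.5, 7.5, 15°): beam 2 = 0.5774 ≠ 2.8868 ✗
  (3.5, 1.5, 30°): beam 1 = 0.5774 ≠ 1.5529 ✗
  (3.5, 6.5, 105°): beam 1 = 1.9319 ≠ 1.5529 ✗
  …
  (3.5, 2.5, 15°): r_1=1.5529, r_2=2.8868, r_3=2.5882, r_4=1.0000, r_5=1.9319 — all match ✓
Only this pose fits every beam.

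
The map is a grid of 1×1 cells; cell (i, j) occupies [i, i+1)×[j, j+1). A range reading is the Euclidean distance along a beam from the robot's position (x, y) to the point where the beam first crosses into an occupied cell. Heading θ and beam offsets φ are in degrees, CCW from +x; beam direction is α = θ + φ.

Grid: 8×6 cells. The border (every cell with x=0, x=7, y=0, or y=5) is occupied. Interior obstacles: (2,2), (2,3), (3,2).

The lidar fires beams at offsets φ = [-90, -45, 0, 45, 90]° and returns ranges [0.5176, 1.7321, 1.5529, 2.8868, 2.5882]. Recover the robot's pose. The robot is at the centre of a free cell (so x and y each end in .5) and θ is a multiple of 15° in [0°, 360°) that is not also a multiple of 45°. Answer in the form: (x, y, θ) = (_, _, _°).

Enumerate (i+0.5, j+0.5, θ) over the 21 free cells and 16 admissible headings. For each, cast all 5 beams and compare to the given ranges.
  (3.5, 4.5, 30°): beam 1 = 4.0415 ≠ 0.5176 ✗
  (1.5, 2.5, 75°): beam 2 = 0.5774 ≠ 1.7321 ✗
  (5.5, 4.5, 210°): beam 1 = 0.5774 ≠ 0.5176 ✗
  …
  (4.5, 2.5, 285°): r_1=0.5176, r_2=1.7321, r_3=1.5529, r_4=2.8868, r_5=2.5882 — all match ✓
No second candidate reproduces the full scan.

(x, y, θ) = (4.5, 2.5, 285°)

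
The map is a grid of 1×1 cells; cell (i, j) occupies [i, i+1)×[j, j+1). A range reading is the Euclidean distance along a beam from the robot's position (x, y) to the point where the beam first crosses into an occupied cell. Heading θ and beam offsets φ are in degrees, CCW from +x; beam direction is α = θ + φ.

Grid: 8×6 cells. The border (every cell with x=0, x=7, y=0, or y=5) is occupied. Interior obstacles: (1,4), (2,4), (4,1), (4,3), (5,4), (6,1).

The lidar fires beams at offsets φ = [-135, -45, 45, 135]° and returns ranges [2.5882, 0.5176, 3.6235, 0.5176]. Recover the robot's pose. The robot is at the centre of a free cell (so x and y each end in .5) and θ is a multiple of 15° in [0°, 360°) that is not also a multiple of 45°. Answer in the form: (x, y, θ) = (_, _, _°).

The pose lattice has 18·16 = 288 candidates. Test each by forward raycasting.
  (6.5, 2.5, 30°): beam 1 = 0.5176 ≠ 2.5882 ✗
  (6.5, 4.5, 285°): beam 1 = 0.5774 ≠ 2.5882 ✗
  (5.5, 1.5, 60°): beam 1 = 0.5176 ≠ 2.5882 ✗
  …
  (4.5, 2.5, 150°): r_1=2.5882, r_2=0.5176, r_3=3.6235, r_4=0.5176 — all match ✓
Unique over the lattice → pose = (4.5, 2.5, 150°).

(x, y, θ) = (4.5, 2.5, 150°)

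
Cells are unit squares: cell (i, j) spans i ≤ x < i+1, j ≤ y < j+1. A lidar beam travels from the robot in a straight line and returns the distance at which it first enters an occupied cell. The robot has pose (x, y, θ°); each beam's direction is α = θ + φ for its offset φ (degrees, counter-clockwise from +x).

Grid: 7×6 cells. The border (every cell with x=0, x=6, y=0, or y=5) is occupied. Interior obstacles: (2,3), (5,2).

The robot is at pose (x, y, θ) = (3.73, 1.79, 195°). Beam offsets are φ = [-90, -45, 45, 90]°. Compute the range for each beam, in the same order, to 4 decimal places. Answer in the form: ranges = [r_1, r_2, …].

beam 1: φ=-90°, α=105°
  dir = (cos 105°, sin 105°) = (-0.2588, 0.9659); from cell (3,1)
  next x-line at t=2.8205, next y-line at t=0.2174; Δt_x=3.8637, Δt_y=1.0353
    y: enter (3,2) at t=0.2174
    y: enter (3,3) at t=1.2527
    y: enter (3,4) at t=2.2880
    x: enter (2,4) at t=2.8205
    y: enter (2,5) at t=3.3232 ← occupied
  → r_1 = 3.3232
beam 2: φ=-45°, α=150°
  dir = (cos 150°, sin 150°) = (-0.8660, 0.5000); from cell (3,1)
  next x-line at t=0.8429, next y-line at t=0.4200; Δt_x=1.1547, Δt_y=2.0000
    y: enter (3,2) at t=0.4200
    x: enter (2,2) at t=0.8429
    x: enter (1,2) at t=1.9976
    y: enter (1,3) at t=2.4200
    x: enter (0,3) at t=3.1523 ← occupied
  → r_2 = 3.1523
beam 3: φ=45°, α=240°
  dir = (cos 240°, sin 240°) = (-0.5000, -0.8660); from cell (3,1)
  next x-line at t=1.4600, next y-line at t=0.9122; Δt_x=2.0000, Δt_y=1.1547
    y: enter (3,0) at t=0.9122 ← occupied
  → r_3 = 0.9122
beam 4: φ=90°, α=285°
  dir = (cos 285°, sin 285°) = (0.2588, -0.9659); from cell (3,1)
  next x-line at t=1.0432, next y-line at t=0.8179; Δt_x=3.8637, Δt_y=1.0353
    y: enter (3,0) at t=0.8179 ← occupied
  → r_4 = 0.8179

ranges = [3.3232, 3.1523, 0.9122, 0.8179]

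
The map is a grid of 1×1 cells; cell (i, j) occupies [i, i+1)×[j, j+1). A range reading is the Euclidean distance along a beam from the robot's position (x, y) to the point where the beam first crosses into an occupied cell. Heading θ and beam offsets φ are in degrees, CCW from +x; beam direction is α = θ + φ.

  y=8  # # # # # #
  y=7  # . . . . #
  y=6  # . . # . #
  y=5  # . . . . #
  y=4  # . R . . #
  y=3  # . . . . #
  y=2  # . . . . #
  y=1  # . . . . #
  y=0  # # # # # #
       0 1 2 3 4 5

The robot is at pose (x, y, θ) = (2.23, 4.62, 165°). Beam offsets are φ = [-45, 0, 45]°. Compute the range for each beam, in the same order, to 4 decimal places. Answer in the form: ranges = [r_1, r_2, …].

ranges = [2.4600, 1.2734, 1.4203]

beam 1: φ=-45°, α=120°
  d=(-0.5000,0.8660)  start (2,4)  tX=0.4600 tY=0.4388  stride 1/|dx|=2.0000 1/|dy|=1.1547
    cross y-line → (2,5), t=0.4388
    cross x-line → (1,5), t=0.4600
    cross y-line → (1,6), t=1.5935
    cross x-line → (0,6), t=2.4600 (wall)
  → r_1 = 2.4600
beam 2: φ=0°, α=165°
  d=(-0.9659,0.2588)  start (2,4)  tX=0.2381 tY=1.4682  stride 1/|dx|=1.0353 1/|dy|=3.8637
    cross x-line → (1,4), t=0.2381
    cross x-line → (0,4), t=1.2734 (wall)
  → r_2 = 1.2734
beam 3: φ=45°, α=210°
  d=(-0.8660,-0.5000)  start (2,4)  tX=0.2656 tY=1.2400  stride 1/|dx|=1.1547 1/|dy|=2.0000
    cross x-line → (1,4), t=0.2656
    cross y-line → (1,3), t=1.2400
    cross x-line → (0,3), t=1.4203 (wall)
  → r_3 = 1.4203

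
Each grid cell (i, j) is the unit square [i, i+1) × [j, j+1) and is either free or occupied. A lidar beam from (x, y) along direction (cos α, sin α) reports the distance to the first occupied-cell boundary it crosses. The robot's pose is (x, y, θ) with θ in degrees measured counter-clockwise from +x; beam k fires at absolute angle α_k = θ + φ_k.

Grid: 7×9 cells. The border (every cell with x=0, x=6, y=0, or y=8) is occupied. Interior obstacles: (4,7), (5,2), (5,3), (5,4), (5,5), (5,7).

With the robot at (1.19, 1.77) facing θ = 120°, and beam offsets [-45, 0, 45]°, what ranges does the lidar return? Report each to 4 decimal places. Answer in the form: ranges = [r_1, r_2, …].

beam 1: φ=-45°, α=75°
  d=(0.2588,0.9659)  start (1,1)  tX=3.1296 tY=0.2381  stride 1/|dx|=3.8637 1/|dy|=1.0353
    cross y-line → (1,2), t=0.2381
    cross y-line → (1,3), t=1.2734
    cross y-line → (1,4), t=2.3087
    cross x-line → (2,4), t=3.1296
    cross y-line → (2,5), t=3.3439
    cross y-line → (2,6), t=4.3792
    cross y-line → (2,7), t=5.4145
    cross y-line → (2,8), t=6.4498 (wall)
  → r_1 = 6.4498
beam 2: φ=0°, α=120°
  d=(-0.5000,0.8660)  start (1,1)  tX=0.3800 tY=0.2656  stride 1/|dx|=2.0000 1/|dy|=1.1547
    cross y-line → (1,2), t=0.2656
    cross x-line → (0,2), t=0.3800 (wall)
  → r_2 = 0.3800
beam 3: φ=45°, α=165°
  d=(-0.9659,0.2588)  start (1,1)  tX=0.1967 tY=0.8887  stride 1/|dx|=1.0353 1/|dy|=3.8637
    cross x-line → (0,1), t=0.1967 (wall)
  → r_3 = 0.1967

ranges = [6.4498, 0.3800, 0.1967]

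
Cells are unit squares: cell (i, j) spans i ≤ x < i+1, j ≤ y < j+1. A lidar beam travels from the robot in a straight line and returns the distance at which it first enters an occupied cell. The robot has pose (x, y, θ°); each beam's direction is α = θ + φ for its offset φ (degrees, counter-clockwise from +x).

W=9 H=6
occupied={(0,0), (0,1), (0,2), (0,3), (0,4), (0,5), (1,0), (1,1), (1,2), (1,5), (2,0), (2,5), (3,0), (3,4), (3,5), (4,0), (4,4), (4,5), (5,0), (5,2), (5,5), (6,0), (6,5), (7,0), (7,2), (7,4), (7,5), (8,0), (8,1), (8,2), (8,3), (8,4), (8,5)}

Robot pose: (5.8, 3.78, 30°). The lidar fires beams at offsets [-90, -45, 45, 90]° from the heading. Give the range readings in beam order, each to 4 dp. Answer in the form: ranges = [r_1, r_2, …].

beam 1: φ=-90°, α=300°
  cosα=0.5000 sinα=-0.8660 | (5,3) | tMaxX 0.4000 tMaxY 0.9007 | tΔX 2.0000 tΔY 1.1547
    t=0.4000 [x] (6,3)
    t=0.9007 [y] (6,2)
    t=2.0554 [y] (6,1)
    t=2.4000 [x] (7,1)
    t=3.2101 [y] (7,0) — stop
  → r_1 = 3.2101
beam 2: φ=-45°, α=345°
  cosα=0.9659 sinα=-0.2588 | (5,3) | tMaxX 0.2071 tMaxY 3.0137 | tΔX 1.0353 tΔY 3.8637
    t=0.2071 [x] (6,3)
    t=1.2423 [x] (7,3)
    t=2.2776 [x] (8,3) — stop
  → r_2 = 2.2776
beam 3: φ=45°, α=75°
  cosα=0.2588 sinα=0.9659 | (5,3) | tMaxX 0.7727 tMaxY 0.2278 | tΔX 3.8637 tΔY 1.0353
    t=0.2278 [y] (5,4)
    t=0.7727 [x] (6,4)
    t=1.2630 [y] (6,5) — stop
  → r_3 = 1.2630
beam 4: φ=90°, α=120°
  cosα=-0.5000 sinα=0.8660 | (5,3) | tMaxX 1.6000 tMaxY 0.2540 | tΔX 2.0000 tΔY 1.1547
    t=0.2540 [y] (5,4)
    t=1.4087 [y] (5,5) — stop
  → r_4 = 1.4087

ranges = [3.2101, 2.2776, 1.2630, 1.4087]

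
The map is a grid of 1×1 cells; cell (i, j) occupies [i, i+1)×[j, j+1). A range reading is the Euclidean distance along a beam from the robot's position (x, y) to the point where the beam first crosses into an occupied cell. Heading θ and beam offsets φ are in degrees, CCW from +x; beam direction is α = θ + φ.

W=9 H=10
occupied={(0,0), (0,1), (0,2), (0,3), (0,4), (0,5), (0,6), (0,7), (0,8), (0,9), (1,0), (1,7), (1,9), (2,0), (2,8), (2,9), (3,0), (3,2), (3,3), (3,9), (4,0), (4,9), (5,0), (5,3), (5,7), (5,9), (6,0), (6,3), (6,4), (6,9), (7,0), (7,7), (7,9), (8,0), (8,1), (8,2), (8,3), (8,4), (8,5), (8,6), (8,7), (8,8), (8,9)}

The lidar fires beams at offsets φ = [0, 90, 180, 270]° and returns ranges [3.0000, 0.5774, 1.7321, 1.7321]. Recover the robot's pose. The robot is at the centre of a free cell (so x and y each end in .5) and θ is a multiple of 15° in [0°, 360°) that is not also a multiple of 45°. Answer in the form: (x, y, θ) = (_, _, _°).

(x, y, θ) = (6.5, 5.5, 210°)

Candidates: 47 free-cell centres × 16 headings = 752 poses. Raycast each; keep the one whose scan matches to 4 dp.
  (1.5, 2.5, 105°): beam 1 = 1.9319 ≠ 3.0000 ✗
  (7.5, 1.5, 195°): beam 1 = 1.9319 ≠ 3.0000 ✗
  (4.5, 5.5, 195°): beam 1 = 3.6235 ≠ 3.0000 ✗
  (6.5, 1.5, 330°): beam 1 = 1.0000 ≠ 3.0000 ✗
  …
  (6.5, 5.5, 210°): r_1=3.0000, r_2=0.5774, r_3=1.7321, r_4=1.7321 — all match ✓
Unique over the lattice → pose = (6.5, 5.5, 210°).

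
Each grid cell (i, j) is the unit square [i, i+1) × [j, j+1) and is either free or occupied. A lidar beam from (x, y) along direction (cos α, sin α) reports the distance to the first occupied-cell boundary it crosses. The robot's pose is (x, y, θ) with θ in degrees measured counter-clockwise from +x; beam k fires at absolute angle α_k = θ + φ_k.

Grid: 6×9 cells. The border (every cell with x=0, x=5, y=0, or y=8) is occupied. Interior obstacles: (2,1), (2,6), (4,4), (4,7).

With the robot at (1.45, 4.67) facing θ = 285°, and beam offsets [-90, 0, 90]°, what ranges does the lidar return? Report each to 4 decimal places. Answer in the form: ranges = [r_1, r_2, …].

beam 1: φ=-90°, α=195°
  cosα=-0.9659 sinα=-0.2588 | (1,4) | tMaxX 0.4659 tMaxY 2.5887 | tΔX 1.0353 tΔY 3.8637
    t=0.4659 [x] (0,4) — stop
  → r_1 = 0.4659
beam 2: φ=0°, α=285°
  cosα=0.2588 sinα=-0.9659 | (1,4) | tMaxX 2.1250 tMaxY 0.6936 | tΔX 3.8637 tΔY 1.0353
    t=0.6936 [y] (1,3)
    t=1.7289 [y] (1,2)
    t=2.1250 [x] (2,2)
    t=2.7642 [y] (2,1) — stop
  → r_2 = 2.7642
beam 3: φ=90°, α=15°
  cosα=0.9659 sinα=0.2588 | (1,4) | tMaxX 0.5694 tMaxY 1.2750 | tΔX 1.0353 tΔY 3.8637
    t=0.5694 [x] (2,4)
    t=1.2750 [y] (2,5)
    t=1.6047 [x] (3,5)
    t=2.6400 [x] (4,5)
    t=3.6752 [x] (5,5) — stop
  → r_3 = 3.6752

ranges = [0.4659, 2.7642, 3.6752]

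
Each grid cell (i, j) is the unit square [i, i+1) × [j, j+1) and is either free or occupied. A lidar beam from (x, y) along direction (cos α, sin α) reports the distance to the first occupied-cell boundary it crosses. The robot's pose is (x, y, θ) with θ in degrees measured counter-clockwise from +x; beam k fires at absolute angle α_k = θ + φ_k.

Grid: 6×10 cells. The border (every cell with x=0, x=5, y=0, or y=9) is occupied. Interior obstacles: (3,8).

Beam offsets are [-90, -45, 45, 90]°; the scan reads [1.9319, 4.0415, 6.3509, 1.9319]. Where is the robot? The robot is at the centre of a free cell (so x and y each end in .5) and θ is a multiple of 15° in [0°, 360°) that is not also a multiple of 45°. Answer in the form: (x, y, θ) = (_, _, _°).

(x, y, θ) = (4.5, 6.5, 195°)

Enumerate (i+0.5, j+0.5, θ) over the 31 free cells and 16 admissible headings. For each, cast all 4 beams and compare to the given ranges.
  (2.5, 8.5, 285°): beam 1 = 1.5529 ≠ 1.9319 ✗
  (1.5, 4.5, 120°): beam 1 = 4.0415 ≠ 1.9319 ✗
  (4.5, 4.5, 120°): beam 1 = 0.5774 ≠ 1.9319 ✗
  (1.5, 8.5, 210°): beam 1 = 0.5774 ≠ 1.9319 ✗
  (3.5, 7.5, 150°): beam 1 = 0.5774 ≠ 1.9319 ✗
  …
  (4.5, 6.5, 195°): r_1=1.9319, r_2=4.0415, r_3=6.3509, r_4=1.9319 — all match ✓
No second candidate reproduces the full scan.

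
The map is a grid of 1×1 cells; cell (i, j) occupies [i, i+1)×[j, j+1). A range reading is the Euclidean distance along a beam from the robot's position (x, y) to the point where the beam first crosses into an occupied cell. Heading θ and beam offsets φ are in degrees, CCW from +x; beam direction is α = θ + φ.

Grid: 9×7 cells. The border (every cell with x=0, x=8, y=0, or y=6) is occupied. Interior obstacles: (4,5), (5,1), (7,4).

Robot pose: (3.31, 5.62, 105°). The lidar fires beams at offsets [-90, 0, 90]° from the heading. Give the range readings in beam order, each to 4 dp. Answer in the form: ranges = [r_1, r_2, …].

beam 1: φ=-90°, α=15°
  d=(0.9659,0.2588)  start (3,5)  tX=0.7143 tY=1.4682  stride 1/|dx|=1.0353 1/|dy|=3.8637
    cross x-line → (4,5), t=0.7143 (wall)
  → r_1 = 0.7143
beam 2: φ=0°, α=105°
  d=(-0.2588,0.9659)  start (3,5)  tX=1.1977 tY=0.3934  stride 1/|dx|=3.8637 1/|dy|=1.0353
    cross y-line → (3,6), t=0.3934 (wall)
  → r_2 = 0.3934
beam 3: φ=90°, α=195°
  d=(-0.9659,-0.2588)  start (3,5)  tX=0.3209 tY=2.3955  stride 1/|dx|=1.0353 1/|dy|=3.8637
    cross x-line → (2,5), t=0.3209
    cross x-line → (1,5), t=1.3562
    cross x-line → (0,5), t=2.3915 (wall)
  → r_3 = 2.3915

ranges = [0.7143, 0.3934, 2.3915]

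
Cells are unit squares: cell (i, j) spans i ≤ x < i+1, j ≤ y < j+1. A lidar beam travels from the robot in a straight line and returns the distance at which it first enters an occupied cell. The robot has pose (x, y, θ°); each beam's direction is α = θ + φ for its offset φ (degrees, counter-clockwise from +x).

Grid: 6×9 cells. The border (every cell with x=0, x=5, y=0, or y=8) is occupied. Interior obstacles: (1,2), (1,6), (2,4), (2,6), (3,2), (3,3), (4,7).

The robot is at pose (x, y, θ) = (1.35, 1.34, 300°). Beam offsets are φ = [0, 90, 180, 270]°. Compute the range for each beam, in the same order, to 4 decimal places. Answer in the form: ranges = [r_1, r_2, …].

beam 1: φ=0°, α=300°
  dir = (cos 300°, sin 300°) = (0.5000, -0.8660); from cell (1,1)
  next x-line at t=1.3000, next y-line at t=0.3926; Δt_x=2.0000, Δt_y=1.1547
    y: enter (1,0) at t=0.3926 ← occupied
  → r_1 = 0.3926
beam 2: φ=90°, α=30°
  dir = (cos 30°, sin 30°) = (0.8660, 0.5000); from cell (1,1)
  next x-line at t=0.7506, next y-line at t=1.3200; Δt_x=1.1547, Δt_y=2.0000
    x: enter (2,1) at t=0.7506
    y: enter (2,2) at t=1.3200
    x: enter (3,2) at t=1.9053 ← occupied
  → r_2 = 1.9053
beam 3: φ=180°, α=120°
  dir = (cos 120°, sin 120°) = (-0.5000, 0.8660); from cell (1,1)
  next x-line at t=0.7000, next y-line at t=0.7621; Δt_x=2.0000, Δt_y=1.1547
    x: enter (0,1) at t=0.7000 ← occupied
  → r_3 = 0.7000
beam 4: φ=270°, α=210°
  dir = (cos 210°, sin 210°) = (-0.8660, -0.5000); from cell (1,1)
  next x-line at t=0.4041, next y-line at t=0.6800; Δt_x=1.1547, Δt_y=2.0000
    x: enter (0,1) at t=0.4041 ← occupied
  → r_4 = 0.4041

ranges = [0.3926, 1.9053, 0.7000, 0.4041]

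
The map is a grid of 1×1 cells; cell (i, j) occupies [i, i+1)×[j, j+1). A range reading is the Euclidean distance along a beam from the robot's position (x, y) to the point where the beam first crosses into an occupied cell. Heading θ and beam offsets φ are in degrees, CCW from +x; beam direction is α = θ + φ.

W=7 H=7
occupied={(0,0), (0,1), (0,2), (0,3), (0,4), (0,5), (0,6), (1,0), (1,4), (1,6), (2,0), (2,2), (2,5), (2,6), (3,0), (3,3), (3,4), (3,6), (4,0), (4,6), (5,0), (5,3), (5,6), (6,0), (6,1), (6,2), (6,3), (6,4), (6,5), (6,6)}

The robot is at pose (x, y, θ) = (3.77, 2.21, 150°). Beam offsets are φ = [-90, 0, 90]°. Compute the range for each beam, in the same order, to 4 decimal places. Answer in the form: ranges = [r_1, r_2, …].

beam 1: φ=-90°, α=60°
  cosα=0.5000 sinα=0.8660 | (3,2) | tMaxX 0.4600 tMaxY 0.9122 | tΔX 2.0000 tΔY 1.1547
    t=0.4600 [x] (4,2)
    t=0.9122 [y] (4,3)
    t=2.0669 [y] (4,4)
    t=2.4600 [x] (5,4)
    t=3.2216 [y] (5,5)
    t=4.3763 [y] (5,6) — stop
  → r_1 = 4.3763
beam 2: φ=0°, α=150°
  cosα=-0.8660 sinα=0.5000 | (3,2) | tMaxX 0.8891 tMaxY 1.5800 | tΔX 1.1547 tΔY 2.0000
    t=0.8891 [x] (2,2) — stop
  → r_2 = 0.8891
beam 3: φ=90°, α=240°
  cosα=-0.5000 sinα=-0.8660 | (3,2) | tMaxX 1.5400 tMaxY 0.2425 | tΔX 2.0000 tΔY 1.1547
    t=0.2425 [y] (3,1)
    t=1.3972 [y] (3,0) — stop
  → r_3 = 1.3972

ranges = [4.3763, 0.8891, 1.3972]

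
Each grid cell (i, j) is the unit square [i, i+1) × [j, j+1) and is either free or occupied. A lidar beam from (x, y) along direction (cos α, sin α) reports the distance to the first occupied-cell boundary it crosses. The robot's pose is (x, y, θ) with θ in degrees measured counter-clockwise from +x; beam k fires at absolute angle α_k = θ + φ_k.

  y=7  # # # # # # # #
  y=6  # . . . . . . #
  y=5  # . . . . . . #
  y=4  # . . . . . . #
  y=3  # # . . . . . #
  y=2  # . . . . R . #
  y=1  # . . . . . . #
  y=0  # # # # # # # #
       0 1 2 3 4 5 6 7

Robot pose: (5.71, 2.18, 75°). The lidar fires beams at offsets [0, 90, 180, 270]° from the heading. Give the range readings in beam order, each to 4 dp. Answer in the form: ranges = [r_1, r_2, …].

ranges = [4.9842, 3.8409, 1.2216, 1.3355]

beam 1: φ=0°, α=75°
  direction (0.2588, 0.9659); cell (5,2); t to first gridline: x 1.1205, y 0.8489 (then +3.8637 / +1.0353)
    (5,3) via y @ 0.8489
    (6,3) via x @ 1.1205
    (6,4) via y @ 1.8842
    (6,5) via y @ 2.9195
    (6,6) via y @ 3.9548
    (7,6) via x @ 4.9842  # hit
  → r_1 = 4.9842
beam 2: φ=90°, α=165°
  direction (-0.9659, 0.2588); cell (5,2); t to first gridline: x 0.7350, y 3.1682 (then +1.0353 / +3.8637)
    (4,2) via x @ 0.7350
    (3,2) via x @ 1.7703
    (2,2) via x @ 2.8056
    (2,3) via y @ 3.1682
    (1,3) via x @ 3.8409  # hit
  → r_2 = 3.8409
beam 3: φ=180°, α=255°
  direction (-0.2588, -0.9659); cell (5,2); t to first gridline: x 2.7432, y 0.1863 (then +3.8637 / +1.0353)
    (5,1) via y @ 0.1863
    (5,0) via y @ 1.2216  # hit
  → r_3 = 1.2216
beam 4: φ=270°, α=345°
  direction (0.9659, -0.2588); cell (5,2); t to first gridline: x 0.3002, y 0.6955 (then +1.0353 / +3.8637)
    (6,2) via x @ 0.3002
    (6,1) via y @ 0.6955
    (7,1) via x @ 1.3355  # hit
  → r_4 = 1.3355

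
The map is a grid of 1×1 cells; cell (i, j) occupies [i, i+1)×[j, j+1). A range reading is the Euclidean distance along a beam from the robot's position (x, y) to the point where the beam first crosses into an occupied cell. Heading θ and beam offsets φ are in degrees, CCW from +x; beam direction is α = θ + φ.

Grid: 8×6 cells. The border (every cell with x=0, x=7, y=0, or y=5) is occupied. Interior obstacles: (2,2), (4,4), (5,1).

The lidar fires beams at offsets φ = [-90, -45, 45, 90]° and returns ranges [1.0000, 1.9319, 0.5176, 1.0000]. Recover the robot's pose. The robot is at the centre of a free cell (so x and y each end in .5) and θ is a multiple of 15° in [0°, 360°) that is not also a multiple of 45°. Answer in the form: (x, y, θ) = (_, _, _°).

Enumerate (i+0.5, j+0.5, θ) over the 21 free cells and 16 admissible headings. For each, cast all 4 beams and compare to the given ranges.
  (6.5, 4.5, 285°): beam 1 = 1.5529 ≠ 1.0000 ✗
  (6.5, 3.5, 255°): beam 1 = 1.9319 ≠ 1.0000 ✗
  (6.5, 1.5, 165°): beam 1 = 1.9319 ≠ 1.0000 ✗
  (1.5, 4.5, 60°): beam 1 = 5.0000 ≠ 1.0000 ✗
  …
  (3.5, 1.5, 240°): r_1=1.0000, r_2=1.9319, r_3=0.5176, r_4=1.0000 — all match ✓
Unique over the lattice → pose = (3.5, 1.5, 240°).

(x, y, θ) = (3.5, 1.5, 240°)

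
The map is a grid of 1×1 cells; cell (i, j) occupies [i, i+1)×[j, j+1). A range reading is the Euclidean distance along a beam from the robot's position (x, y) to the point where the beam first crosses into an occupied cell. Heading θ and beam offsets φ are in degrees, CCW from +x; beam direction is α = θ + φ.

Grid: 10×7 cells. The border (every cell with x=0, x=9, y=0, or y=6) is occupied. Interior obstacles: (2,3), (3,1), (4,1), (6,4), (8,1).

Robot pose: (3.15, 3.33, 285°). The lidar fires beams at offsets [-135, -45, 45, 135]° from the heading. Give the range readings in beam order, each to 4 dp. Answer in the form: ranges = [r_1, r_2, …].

ranges = [0.1732, 0.3000, 4.6600, 3.0831]

beam 1: φ=-135°, α=150°
  dir = (cos 150°, sin 150°) = (-0.8660, 0.5000); from cell (3,3)
  next x-line at t=0.1732, next y-line at t=1.3400; Δt_x=1.1547, Δt_y=2.0000
    x: enter (2,3) at t=0.1732 ← occupied
  → r_1 = 0.1732
beam 2: φ=-45°, α=240°
  dir = (cos 240°, sin 240°) = (-0.5000, -0.8660); from cell (3,3)
  next x-line at t=0.3000, next y-line at t=0.3811; Δt_x=2.0000, Δt_y=1.1547
    x: enter (2,3) at t=0.3000 ← occupied
  → r_2 = 0.3000
beam 3: φ=45°, α=330°
  dir = (cos 330°, sin 330°) = (0.8660, -0.5000); from cell (3,3)
  next x-line at t=0.9815, next y-line at t=0.6600; Δt_x=1.1547, Δt_y=2.0000
    y: enter (3,2) at t=0.6600
    x: enter (4,2) at t=0.9815
    x: enter (5,2) at t=2.1362
    y: enter (5,1) at t=2.6600
    x: enter (6,1) at t=3.2909
    x: enter (7,1) at t=4.4456
    y: enter (7,0) at t=4.6600 ← occupied
  → r_3 = 4.6600
beam 4: φ=135°, α=60°
  dir = (cos 60°, sin 60°) = (0.5000, 0.8660); from cell (3,3)
  next x-line at t=1.7000, next y-line at t=0.7736; Δt_x=2.0000, Δt_y=1.1547
    y: enter (3,4) at t=0.7736
    x: enter (4,4) at t=1.7000
    y: enter (4,5) at t=1.9283
    y: enter (4,6) at t=3.0831 ← occupied
  → r_4 = 3.0831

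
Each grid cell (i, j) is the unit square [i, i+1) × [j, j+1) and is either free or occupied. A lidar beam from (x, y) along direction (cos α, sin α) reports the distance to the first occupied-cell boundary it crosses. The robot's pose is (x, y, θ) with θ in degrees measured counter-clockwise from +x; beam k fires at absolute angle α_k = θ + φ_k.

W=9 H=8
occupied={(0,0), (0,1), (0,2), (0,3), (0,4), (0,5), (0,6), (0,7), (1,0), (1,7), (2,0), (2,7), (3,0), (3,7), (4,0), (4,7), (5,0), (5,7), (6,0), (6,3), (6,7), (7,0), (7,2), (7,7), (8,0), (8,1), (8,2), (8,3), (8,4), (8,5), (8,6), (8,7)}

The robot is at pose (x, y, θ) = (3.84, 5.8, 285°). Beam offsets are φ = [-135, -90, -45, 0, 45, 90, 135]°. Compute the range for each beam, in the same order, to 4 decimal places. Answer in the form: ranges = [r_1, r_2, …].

beam 1: φ=-135°, α=150°
  direction (-0.8660, 0.5000); cell (3,5); t to first gridline: x 0.9699, y 0.4000 (then +1.1547 / +2.0000)
    (3,6) via y @ 0.4000
    (2,6) via x @ 0.9699
    (1,6) via x @ 2.1246
    (1,7) via y @ 2.4000  # hit
  → r_1 = 2.4000
beam 2: φ=-90°, α=195°
  direction (-0.9659, -0.2588); cell (3,5); t to first gridline: x 0.8696, y 3.0910 (then +1.0353 / +3.8637)
    (2,5) via x @ 0.8696
    (1,5) via x @ 1.9049
    (0,5) via x @ 2.9402  # hit
  → r_2 = 2.9402
beam 3: φ=-45°, α=240°
  direction (-0.5000, -0.8660); cell (3,5); t to first gridline: x 1.6800, y 0.9238 (then +2.0000 / +1.1547)
    (3,4) via y @ 0.9238
    (2,4) via x @ 1.6800
    (2,3) via y @ 2.0785
    (2,2) via y @ 3.2332
    (1,2) via x @ 3.6800
    (1,1) via y @ 4.3879
    (1,0) via y @ 5.5426  # hit
  → r_3 = 5.5426
beam 4: φ=0°, α=285°
  direction (0.2588, -0.9659); cell (3,5); t to first gridline: x 0.6182, y 0.8282 (then +3.8637 / +1.0353)
    (4,5) via x @ 0.6182
    (4,4) via y @ 0.8282
    (4,3) via y @ 1.8635
    (4,2) via y @ 2.8988
    (4,1) via y @ 3.9340
    (5,1) via x @ 4.4819
    (5,0) via y @ 4.9693  # hit
  → r_4 = 4.9693
beam 5: φ=45°, α=330°
  direction (0.8660, -0.5000); cell (3,5); t to first gridline: x 0.1848, y 1.6000 (then +1.1547 / +2.0000)
    (4,5) via x @ 0.1848
    (5,5) via x @ 1.3395
    (5,4) via y @ 1.6000
    (6,4) via x @ 2.4942
    (6,3) via y @ 3.6000  # hit
  → r_5 = 3.6000
beam 6: φ=90°, α=15°
  direction (0.9659, 0.2588); cell (3,5); t to first gridline: x 0.1656, y 0.7727 (then +1.0353 / +3.8637)
    (4,5) via x @ 0.1656
    (4,6) via y @ 0.7727
    (5,6) via x @ 1.2009
    (6,6) via x @ 2.2362
    (7,6) via x @ 3.2715
    (8,6) via x @ 4.3067  # hit
  → r_6 = 4.3067
beam 7: φ=135°, α=60°
  direction (0.5000, 0.8660); cell (3,5); t to first gridline: x 0.3200, y 0.2309 (then +2.0000 / +1.1547)
    (3,6) via y @ 0.2309
    (4,6) via x @ 0.3200
    (4,7) via y @ 1.3856  # hit
  → r_7 = 1.3856

ranges = [2.4000, 2.9402, 5.5426, 4.9693, 3.6000, 4.3067, 1.3856]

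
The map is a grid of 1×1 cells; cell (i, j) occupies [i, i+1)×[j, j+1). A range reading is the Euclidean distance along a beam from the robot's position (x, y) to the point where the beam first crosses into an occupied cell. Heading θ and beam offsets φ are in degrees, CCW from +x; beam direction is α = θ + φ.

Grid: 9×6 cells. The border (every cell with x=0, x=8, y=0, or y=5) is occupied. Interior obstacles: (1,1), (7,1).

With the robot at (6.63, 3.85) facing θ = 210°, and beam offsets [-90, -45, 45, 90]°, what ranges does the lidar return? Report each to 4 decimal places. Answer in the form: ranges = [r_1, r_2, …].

ranges = [1.3279, 4.4433, 2.9505, 2.1362]

beam 1: φ=-90°, α=120°
  cosα=-0.5000 sinα=0.8660 | (6,3) | tMaxX 1.2600 tMaxY 0.1732 | tΔX 2.0000 tΔY 1.1547
    t=0.1732 [y] (6,4)
    t=1.2600 [x] (5,4)
    t=1.3279 [y] (5,5) — stop
  → r_1 = 1.3279
beam 2: φ=-45°, α=165°
  cosα=-0.9659 sinα=0.2588 | (6,3) | tMaxX 0.6522 tMaxY 0.5796 | tΔX 1.0353 tΔY 3.8637
    t=0.5796 [y] (6,4)
    t=0.6522 [x] (5,4)
    t=1.6875 [x] (4,4)
    t=2.7228 [x] (3,4)
    t=3.7581 [x] (2,4)
    t=4.4433 [y] (2,5) — stop
  → r_2 = 4.4433
beam 3: φ=45°, α=255°
  cosα=-0.2588 sinα=-0.9659 | (6,3) | tMaxX 2.4341 tMaxY 0.8800 | tΔX 3.8637 tΔY 1.0353
    t=0.8800 [y] (6,2)
    t=1.9153 [y] (6,1)
    t=2.4341 [x] (5,1)
    t=2.9505 [y] (5,0) — stop
  → r_3 = 2.9505
beam 4: φ=90°, α=300°
  cosα=0.5000 sinα=-0.8660 | (6,3) | tMaxX 0.7400 tMaxY 0.9815 | tΔX 2.0000 tΔY 1.1547
    t=0.7400 [x] (7,3)
    t=0.9815 [y] (7,2)
    t=2.1362 [y] (7,1) — stop
  → r_4 = 2.1362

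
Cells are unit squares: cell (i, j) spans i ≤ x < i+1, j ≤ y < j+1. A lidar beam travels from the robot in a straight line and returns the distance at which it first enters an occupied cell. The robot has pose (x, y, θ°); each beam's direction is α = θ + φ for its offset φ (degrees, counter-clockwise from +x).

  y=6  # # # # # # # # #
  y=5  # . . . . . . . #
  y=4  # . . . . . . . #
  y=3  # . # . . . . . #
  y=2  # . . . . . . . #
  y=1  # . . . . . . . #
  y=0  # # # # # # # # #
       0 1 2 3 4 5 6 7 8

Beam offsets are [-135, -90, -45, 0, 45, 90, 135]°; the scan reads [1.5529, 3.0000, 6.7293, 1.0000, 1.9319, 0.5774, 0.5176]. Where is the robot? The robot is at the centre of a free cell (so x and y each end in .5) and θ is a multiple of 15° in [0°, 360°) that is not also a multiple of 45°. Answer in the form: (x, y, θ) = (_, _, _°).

Candidates: 34 free-cell centres × 16 headings = 544 poses. Raycast each; keep the one whose scan matches to 4 dp.
  (6.5, 5.5, 330°): beam 1 = 5.6940 ≠ 1.5529 ✗
  (6.5, 1.5, 345°): beam 1 = 1.0000 ≠ 1.5529 ✗
  (3.5, 3.5, 300°): beam 1 = 0.5176 ≠ 1.5529 ✗
  (3.5, 5.5, 105°): beam 1 = 5.1962 ≠ 1.5529 ✗
  (4.5, 4.5, 105°): beam 1 = 4.0415 ≠ 1.5529 ✗
  …
  (1.5, 2.5, 60°): r_1=1.5529, r_2=3.0000, r_3=6.7293, r_4=1.0000, r_5=1.9319, r_6=0.5774, r_7=0.5176 — all match ✓
Unique over the lattice → pose = (1.5, 2.5, 60°).

(x, y, θ) = (1.5, 2.5, 60°)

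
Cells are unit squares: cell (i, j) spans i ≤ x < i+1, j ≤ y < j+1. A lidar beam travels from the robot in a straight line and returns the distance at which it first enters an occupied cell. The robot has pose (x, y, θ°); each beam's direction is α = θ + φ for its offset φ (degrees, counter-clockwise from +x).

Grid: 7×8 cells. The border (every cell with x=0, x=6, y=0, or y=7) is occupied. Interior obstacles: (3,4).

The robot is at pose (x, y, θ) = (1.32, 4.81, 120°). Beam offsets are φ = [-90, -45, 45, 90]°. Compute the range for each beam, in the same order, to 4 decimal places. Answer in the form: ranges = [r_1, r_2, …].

ranges = [4.3800, 2.2673, 0.3313, 0.3695]

beam 1: φ=-90°, α=30°
  cosα=0.8660 sinα=0.5000 | (1,4) | tMaxX 0.7852 tMaxY 0.3800 | tΔX 1.1547 tΔY 2.0000
    t=0.3800 [y] (1,5)
    t=0.7852 [x] (2,5)
    t=1.9399 [x] (3,5)
    t=2.3800 [y] (3,6)
    t=3.0946 [x] (4,6)
    t=4.2493 [x] (5,6)
    t=4.3800 [y] (5,7) — stop
  → r_1 = 4.3800
beam 2: φ=-45°, α=75°
  cosα=0.2588 sinα=0.9659 | (1,4) | tMaxX 2.6273 tMaxY 0.1967 | tΔX 3.8637 tΔY 1.0353
    t=0.1967 [y] (1,5)
    t=1.2320 [y] (1,6)
    t=2.2673 [y] (1,7) — stop
  → r_2 = 2.2673
beam 3: φ=45°, α=165°
  cosα=-0.9659 sinα=0.2588 | (1,4) | tMaxX 0.3313 tMaxY 0.7341 | tΔX 1.0353 tΔY 3.8637
    t=0.3313 [x] (0,4) — stop
  → r_3 = 0.3313
beam 4: φ=90°, α=210°
  cosα=-0.8660 sinα=-0.5000 | (1,4) | tMaxX 0.3695 tMaxY 1.6200 | tΔX 1.1547 tΔY 2.0000
    t=0.3695 [x] (0,4) — stop
  → r_4 = 0.3695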